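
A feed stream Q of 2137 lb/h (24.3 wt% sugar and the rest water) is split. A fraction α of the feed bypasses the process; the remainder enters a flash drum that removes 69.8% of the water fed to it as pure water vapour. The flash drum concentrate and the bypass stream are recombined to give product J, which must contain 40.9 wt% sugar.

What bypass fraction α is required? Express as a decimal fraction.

0.232

All 2137×0.243 = 519.29 lb/h of sugar reaches J, so J = 519.29/0.409 = 1269.7 lb/h and vapour = 867.34 lb/h.
The evaporator receives (1−α)·2137 of feed at 0.757 water and removes 0.698 of that water:
0.698×0.757×(1−α)×2137 = 867.34
(1−α) = 867.34/1129.2 = 0.7681;  α = 0.2319.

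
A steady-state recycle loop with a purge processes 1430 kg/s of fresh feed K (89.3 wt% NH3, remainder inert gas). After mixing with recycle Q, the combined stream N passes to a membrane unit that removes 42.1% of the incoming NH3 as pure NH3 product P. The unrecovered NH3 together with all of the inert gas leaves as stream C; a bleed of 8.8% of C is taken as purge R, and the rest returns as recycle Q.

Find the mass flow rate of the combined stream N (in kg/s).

4445 kg/s

inert gas enters only via K and leaves only via the purge: 1430×0.107 = 0.088×(inert gas in C), and the membrane unit passes all inert gas, so inert gas in N = inert gas in C = 1738.8 kg/s.
NH3 in N: m_A = 1430×0.893 + (1−0.088)·(1−0.421)·m_A, so m_A = 1277/0.4720 = 2705.8 kg/s.
N = 2705.8 + 1738.8 = 4444.5 kg/s.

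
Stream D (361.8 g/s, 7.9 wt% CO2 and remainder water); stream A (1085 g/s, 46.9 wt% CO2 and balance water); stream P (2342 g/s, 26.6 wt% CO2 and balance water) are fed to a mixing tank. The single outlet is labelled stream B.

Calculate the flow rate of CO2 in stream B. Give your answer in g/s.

CO2 out = CO2 in = 361.8×0.079 + 1085×0.469 + 2342×0.266 = 1160.4 g/s.

1160 g/s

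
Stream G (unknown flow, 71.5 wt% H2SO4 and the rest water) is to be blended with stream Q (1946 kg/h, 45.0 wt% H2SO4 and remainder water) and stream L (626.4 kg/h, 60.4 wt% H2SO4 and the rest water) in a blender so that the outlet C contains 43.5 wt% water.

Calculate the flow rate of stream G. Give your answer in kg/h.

Let G be the unknown flow. Total out = 2572.4 + G.
water balance: 1318.4 + 0.285·G = 0.435·(2572.4 + G)
(0.285 − 0.435)·G = 0.435×2572.4 − 1318.4 = -199.36
G = -199.36 / -0.150 = 1329.1 kg/h

1329 kg/h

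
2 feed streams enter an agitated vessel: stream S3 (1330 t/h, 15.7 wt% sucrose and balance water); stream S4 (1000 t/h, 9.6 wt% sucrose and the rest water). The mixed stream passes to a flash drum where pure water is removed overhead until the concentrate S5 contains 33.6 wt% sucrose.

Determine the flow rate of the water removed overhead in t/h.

1423 t/h

sucrose entering = 1330×0.157 + 1000×0.096 = 304.81 t/h.
All sucrose reports to S5, so S5 = 304.81/0.336 = 907.17 t/h.
Total feed = 2330 t/h; overhead = 2330 − 907.17 = 1422.8 t/h.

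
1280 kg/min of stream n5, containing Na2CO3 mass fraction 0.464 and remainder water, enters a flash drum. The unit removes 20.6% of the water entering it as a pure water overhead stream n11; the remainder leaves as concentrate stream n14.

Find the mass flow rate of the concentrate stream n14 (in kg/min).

water entering = 1280×0.536 = 686.08 kg/min; overhead removed = 0.206×686.08 = 141.33 kg/min.
Concentrate = 1280 − 141.33 = 1138.7 kg/min.

1139 kg/min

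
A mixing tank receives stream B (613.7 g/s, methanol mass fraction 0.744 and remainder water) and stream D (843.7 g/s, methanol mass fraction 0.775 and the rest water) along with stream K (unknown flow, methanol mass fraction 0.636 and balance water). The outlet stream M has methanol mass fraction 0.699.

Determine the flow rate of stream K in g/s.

1456 g/s

Let K be the unknown flow. Total out = 1457.4 + K.
methanol balance: 1110.5 + 0.636·K = 0.699·(1457.4 + K)
(0.636 − 0.699)·K = 0.699×1457.4 − 1110.5 = -91.738
K = -91.738 / -0.063 = 1456.2 g/s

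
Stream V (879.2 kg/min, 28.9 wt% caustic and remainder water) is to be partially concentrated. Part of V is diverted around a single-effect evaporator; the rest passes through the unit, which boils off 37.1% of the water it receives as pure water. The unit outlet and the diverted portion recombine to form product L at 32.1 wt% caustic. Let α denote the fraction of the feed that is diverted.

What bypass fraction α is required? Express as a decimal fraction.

0.622

All 879.2×0.289 = 254.09 kg/min of caustic reaches L, so L = 254.09/0.321 = 791.55 kg/min and vapour = 87.646 kg/min.
The evaporator receives (1−α)·879.2 of feed at 0.711 water and removes 0.371 of that water:
0.371×0.711×(1−α)×879.2 = 87.646
(1−α) = 87.646/231.92 = 0.3779;  α = 0.6221.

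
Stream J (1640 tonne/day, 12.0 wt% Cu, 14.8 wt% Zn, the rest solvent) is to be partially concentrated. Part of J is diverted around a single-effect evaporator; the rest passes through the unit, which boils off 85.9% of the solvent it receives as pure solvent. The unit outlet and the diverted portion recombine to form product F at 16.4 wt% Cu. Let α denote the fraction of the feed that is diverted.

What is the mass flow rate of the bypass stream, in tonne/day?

All 1640×0.120 = 196.8 tonne/day of Cu reaches F, so F = 196.8/0.164 = 1200 tonne/day and vapour = 440 tonne/day.
The evaporator receives (1−α)·1640 of feed at 0.732 solvent and removes 0.859 of that solvent:
0.859×0.732×(1−α)×1640 = 440
(1−α) = 440/1031.2 = 0.4267;  α = 0.5733.
Bypass flow = 0.5733×1640 = 940.24 tonne/day.

940.2 tonne/day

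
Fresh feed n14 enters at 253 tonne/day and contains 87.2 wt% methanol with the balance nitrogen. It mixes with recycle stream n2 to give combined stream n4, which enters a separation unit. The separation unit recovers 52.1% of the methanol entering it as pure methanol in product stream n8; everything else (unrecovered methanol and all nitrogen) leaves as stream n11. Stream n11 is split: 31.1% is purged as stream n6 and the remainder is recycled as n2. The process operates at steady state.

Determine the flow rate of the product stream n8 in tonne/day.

171.6 tonne/day

methanol in n4: m_A = 253×0.872 + (1−0.311)·(1−0.521)·m_A, so m_A = 220.62/0.6700 = 329.29 tonne/day.
Product n8 = 0.521×329.29 = 171.56 tonne/day.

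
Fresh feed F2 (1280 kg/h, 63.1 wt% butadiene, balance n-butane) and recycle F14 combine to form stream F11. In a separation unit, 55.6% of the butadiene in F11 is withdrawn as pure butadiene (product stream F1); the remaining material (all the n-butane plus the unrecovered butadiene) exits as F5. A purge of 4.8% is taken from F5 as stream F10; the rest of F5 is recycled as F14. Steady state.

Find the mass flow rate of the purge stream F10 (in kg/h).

n-butane enters only via F2 and leaves only via the purge: 1280×0.369 = 0.048×(n-butane in F5), and the separation unit passes all n-butane, so n-butane in F11 = n-butane in F5 = 9840 kg/h.
butadiene in F11: m_A = 1280×0.631 + (1−0.048)·(1−0.556)·m_A, so m_A = 807.68/0.5773 = 1399 kg/h.
F5 = (1−0.556)×1399 + 9840 = 10461 kg/h.
Purge F10 = 0.048×10461 = 502.14 kg/h.

502.1 kg/h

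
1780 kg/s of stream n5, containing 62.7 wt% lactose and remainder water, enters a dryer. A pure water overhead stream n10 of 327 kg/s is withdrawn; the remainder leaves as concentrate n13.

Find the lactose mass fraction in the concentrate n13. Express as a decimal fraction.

lactose is not removed: 1780×0.627 = 1116.1 kg/s of lactose enters n13.
Concentrate = 1780 − 327 = 1453 kg/s.
Mass fraction = 1116.1/1453 = 0.7681.

0.7681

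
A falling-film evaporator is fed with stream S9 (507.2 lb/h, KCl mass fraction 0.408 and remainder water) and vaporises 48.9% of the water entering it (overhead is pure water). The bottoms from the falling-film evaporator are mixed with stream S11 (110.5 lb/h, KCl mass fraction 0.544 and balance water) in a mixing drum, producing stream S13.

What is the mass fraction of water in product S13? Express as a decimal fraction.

Vapour removed = 0.489×0.592×507.2 = 146.83 lb/h; concentrate = 360.37 lb/h.
water reaching the mixer = 153.43 (from concentrate) + 110.5×0.456 = 203.82 lb/h.
Product flow = 360.37 + 110.5 = 470.87 lb/h; water fraction = 0.433.

0.433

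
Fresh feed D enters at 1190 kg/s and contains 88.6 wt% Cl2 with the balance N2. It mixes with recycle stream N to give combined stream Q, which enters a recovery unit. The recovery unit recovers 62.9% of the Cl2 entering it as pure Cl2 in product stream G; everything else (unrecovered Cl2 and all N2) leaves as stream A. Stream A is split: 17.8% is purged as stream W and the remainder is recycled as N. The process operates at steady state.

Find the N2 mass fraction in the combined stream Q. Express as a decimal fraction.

0.3344

N2 enters only via D and leaves only via the purge: 1190×0.114 = 0.178×(N2 in A), and the recovery unit passes all N2, so N2 in Q = N2 in A = 762.13 kg/s.
Cl2 in Q: m_A = 1190×0.886 + (1−0.178)·(1−0.629)·m_A, so m_A = 1054.3/0.6950 = 1517 kg/s.
Q = 1517 + 762.13 = 2279.1 kg/s.
N2 fraction in Q = 762.13/2279.1 = 0.3344.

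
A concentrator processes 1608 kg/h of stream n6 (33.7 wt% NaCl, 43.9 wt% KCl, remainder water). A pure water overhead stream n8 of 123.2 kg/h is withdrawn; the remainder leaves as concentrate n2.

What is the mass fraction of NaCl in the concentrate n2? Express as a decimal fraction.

0.3650

NaCl is not removed: 1608×0.337 = 541.9 kg/h of NaCl enters n2.
Concentrate = 1608 − 123.2 = 1484.8 kg/h.
Mass fraction = 541.9/1484.8 = 0.3650.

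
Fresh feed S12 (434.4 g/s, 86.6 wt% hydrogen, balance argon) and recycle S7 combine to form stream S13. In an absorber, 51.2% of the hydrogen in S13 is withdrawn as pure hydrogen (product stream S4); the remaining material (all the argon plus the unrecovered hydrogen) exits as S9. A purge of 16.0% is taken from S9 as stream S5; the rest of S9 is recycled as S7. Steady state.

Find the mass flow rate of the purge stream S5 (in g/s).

argon enters only via S12 and leaves only via the purge: 434.4×0.134 = 0.160×(argon in S9), and the absorber passes all argon, so argon in S13 = argon in S9 = 363.81 g/s.
hydrogen in S13: m_A = 434.4×0.866 + (1−0.160)·(1−0.512)·m_A, so m_A = 376.19/0.5901 = 637.52 g/s.
S9 = (1−0.512)×637.52 + 363.81 = 674.92 g/s.
Purge S5 = 0.160×674.92 = 107.99 g/s.

108 g/s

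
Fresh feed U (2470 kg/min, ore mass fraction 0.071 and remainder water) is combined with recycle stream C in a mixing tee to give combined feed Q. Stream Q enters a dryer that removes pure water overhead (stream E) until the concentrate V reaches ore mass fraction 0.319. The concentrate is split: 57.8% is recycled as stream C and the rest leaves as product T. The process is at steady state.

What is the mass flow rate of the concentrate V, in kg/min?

1303 kg/min

Overall ore balance (none leaves overhead): ore in fresh feed = ore in product, i.e. 2470×0.071 = (1−0.578)·V·0.319.
V = 175.37/(0.319×0.422) = 1302.7 kg/min.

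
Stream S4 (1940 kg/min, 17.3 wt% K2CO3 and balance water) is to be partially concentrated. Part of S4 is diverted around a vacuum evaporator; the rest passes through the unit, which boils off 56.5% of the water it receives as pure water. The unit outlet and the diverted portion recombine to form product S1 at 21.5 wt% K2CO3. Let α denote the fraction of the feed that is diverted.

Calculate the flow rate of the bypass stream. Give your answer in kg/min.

1129 kg/min

All 1940×0.173 = 335.62 kg/min of K2CO3 reaches S1, so S1 = 335.62/0.215 = 1561 kg/min and vapour = 378.98 kg/min.
The evaporator receives (1−α)·1940 of feed at 0.827 water and removes 0.565 of that water:
0.565×0.827×(1−α)×1940 = 378.98
(1−α) = 378.98/906.47 = 0.4181;  α = 0.5819.
Bypass flow = 0.5819×1940 = 1128.9 kg/min.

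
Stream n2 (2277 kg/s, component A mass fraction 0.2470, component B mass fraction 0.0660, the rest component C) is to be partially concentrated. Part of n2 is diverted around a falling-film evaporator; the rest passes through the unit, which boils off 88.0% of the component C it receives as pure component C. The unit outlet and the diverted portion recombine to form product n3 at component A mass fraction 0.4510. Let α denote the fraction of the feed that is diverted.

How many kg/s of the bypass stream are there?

573.4 kg/s

All 2277×0.247 = 562.42 kg/s of component A reaches n3, so n3 = 562.42/0.451 = 1247 kg/s and vapour = 1030 kg/s.
The evaporator receives (1−α)·2277 of feed at 0.687 component C and removes 0.880 of that component C:
0.880×0.687×(1−α)×2277 = 1030
(1−α) = 1030/1376.6 = 0.7482;  α = 0.2518.
Bypass flow = 0.2518×2277 = 573.36 kg/s.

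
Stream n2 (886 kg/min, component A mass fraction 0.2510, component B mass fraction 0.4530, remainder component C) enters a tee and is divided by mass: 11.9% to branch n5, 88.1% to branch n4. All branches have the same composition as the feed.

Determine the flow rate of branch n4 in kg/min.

780.6 kg/min

Branch n4 flow = 0.881×886 = 780.57 kg/min.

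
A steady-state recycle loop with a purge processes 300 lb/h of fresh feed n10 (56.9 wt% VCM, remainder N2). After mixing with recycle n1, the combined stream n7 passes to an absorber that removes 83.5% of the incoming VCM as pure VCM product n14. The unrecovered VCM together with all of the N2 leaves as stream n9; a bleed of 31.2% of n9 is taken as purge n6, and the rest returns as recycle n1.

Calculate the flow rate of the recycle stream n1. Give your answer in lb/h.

N2 enters only via n10 and leaves only via the purge: 300×0.431 = 0.312×(N2 in n9), and the absorber passes all N2, so N2 in n7 = N2 in n9 = 414.42 lb/h.
VCM in n7: m_A = 300×0.569 + (1−0.312)·(1−0.835)·m_A, so m_A = 170.7/0.8865 = 192.56 lb/h.
n9 = (1−0.835)×192.56 + 414.42 = 446.2 lb/h.
Recycle n1 = (1−0.312)×446.2 = 306.98 lb/h.

307 lb/h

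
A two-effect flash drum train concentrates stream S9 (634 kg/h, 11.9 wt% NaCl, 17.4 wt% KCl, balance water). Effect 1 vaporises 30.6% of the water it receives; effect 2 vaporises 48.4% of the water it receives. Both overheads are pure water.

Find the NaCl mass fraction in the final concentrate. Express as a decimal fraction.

0.2179

water in feed = 634×0.707 = 448.24 kg/h.
After stage 1: water left = (1−0.306)×448.24 = 311.08; stream total = 496.84 kg/h.
After stage 2: water left = (1−0.484)×311.08 = 160.52; final concentrate = 346.28 kg/h.
NaCl fraction = 75.446/346.28 = 0.2179.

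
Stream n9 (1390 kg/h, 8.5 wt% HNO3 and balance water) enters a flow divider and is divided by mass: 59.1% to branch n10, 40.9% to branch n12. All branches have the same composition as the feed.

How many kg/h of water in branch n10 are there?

751.7 kg/h

Branch n10 total = 0.591×1390 = 821.49 kg/h.
water in n10 = 0.915×821.49 = 751.66 kg/h.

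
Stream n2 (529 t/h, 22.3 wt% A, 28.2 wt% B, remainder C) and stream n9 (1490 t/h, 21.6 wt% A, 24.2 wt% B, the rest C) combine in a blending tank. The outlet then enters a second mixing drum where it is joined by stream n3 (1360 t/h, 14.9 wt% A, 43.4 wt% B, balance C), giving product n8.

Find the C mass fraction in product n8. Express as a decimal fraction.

0.484

Overall, product flow = 3379 t/h.
C in = 529×0.495 + 1490×0.542 + 1360×0.417 = 1636.6 t/h.
C fraction in n8 = 0.484.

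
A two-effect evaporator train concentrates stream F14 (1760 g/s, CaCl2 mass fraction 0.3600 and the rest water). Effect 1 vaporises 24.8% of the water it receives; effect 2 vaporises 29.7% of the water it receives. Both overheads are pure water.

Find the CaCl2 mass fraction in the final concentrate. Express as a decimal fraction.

0.5155

water in feed = 1760×0.640 = 1126.4 g/s.
After stage 1: water left = (1−0.248)×1126.4 = 847.05; stream total = 1480.7 g/s.
After stage 2: water left = (1−0.297)×847.05 = 595.48; final concentrate = 1229.1 g/s.
CaCl2 fraction = 633.6/1229.1 = 0.5155.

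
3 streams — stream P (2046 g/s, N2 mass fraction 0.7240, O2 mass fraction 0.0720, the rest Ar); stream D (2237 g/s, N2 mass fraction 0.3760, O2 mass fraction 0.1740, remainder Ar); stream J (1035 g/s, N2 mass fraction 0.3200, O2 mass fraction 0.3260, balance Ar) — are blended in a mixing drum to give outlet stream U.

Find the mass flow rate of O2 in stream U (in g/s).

874 g/s

O2 out = O2 in = 2046×0.072 + 2237×0.174 + 1035×0.326 = 873.96 g/s.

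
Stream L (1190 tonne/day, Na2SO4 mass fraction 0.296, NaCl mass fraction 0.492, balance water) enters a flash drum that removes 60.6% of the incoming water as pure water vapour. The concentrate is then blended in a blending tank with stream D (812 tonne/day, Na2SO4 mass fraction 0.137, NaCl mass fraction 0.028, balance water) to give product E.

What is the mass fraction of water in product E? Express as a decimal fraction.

0.420

Vapour removed = 0.606×0.212×1190 = 152.88 tonne/day; concentrate = 1037.1 tonne/day.
water reaching the mixer = 99.398 (from concentrate) + 812×0.835 = 777.42 tonne/day.
Product flow = 1037.1 + 812 = 1849.1 tonne/day; water fraction = 0.420.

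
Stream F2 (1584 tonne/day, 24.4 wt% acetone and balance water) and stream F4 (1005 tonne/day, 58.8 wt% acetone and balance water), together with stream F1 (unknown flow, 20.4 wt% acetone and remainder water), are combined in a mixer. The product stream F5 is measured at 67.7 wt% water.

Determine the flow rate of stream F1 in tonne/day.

1186 tonne/day

Let F1 be the unknown flow. Total out = 2589 + F1.
water balance: 1611.6 + 0.796·F1 = 0.677·(2589 + F1)
(0.796 − 0.677)·F1 = 0.677×2589 − 1611.6 = 141.19
F1 = 141.19 / 0.119 = 1186.5 tonne/day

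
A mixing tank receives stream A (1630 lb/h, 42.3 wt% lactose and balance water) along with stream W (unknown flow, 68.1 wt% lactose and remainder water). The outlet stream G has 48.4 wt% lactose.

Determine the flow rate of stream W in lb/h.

Let W be the unknown flow. Total out = 1630 + W.
lactose balance: 689.49 + 0.681·W = 0.484·(1630 + W)
(0.681 − 0.484)·W = 0.484×1630 − 689.49 = 99.43
W = 99.43 / 0.197 = 504.72 lb/h

504.7 lb/h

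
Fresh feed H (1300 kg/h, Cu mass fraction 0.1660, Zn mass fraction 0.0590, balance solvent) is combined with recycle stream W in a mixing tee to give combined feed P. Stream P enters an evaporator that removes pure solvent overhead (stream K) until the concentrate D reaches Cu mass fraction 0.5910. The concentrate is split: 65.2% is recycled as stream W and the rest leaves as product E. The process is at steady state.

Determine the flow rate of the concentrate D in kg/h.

1049 kg/h

Overall Cu balance (none leaves overhead): Cu in fresh feed = Cu in product, i.e. 1300×0.166 = (1−0.652)·D·0.591.
D = 215.8/(0.591×0.348) = 1049.3 kg/h.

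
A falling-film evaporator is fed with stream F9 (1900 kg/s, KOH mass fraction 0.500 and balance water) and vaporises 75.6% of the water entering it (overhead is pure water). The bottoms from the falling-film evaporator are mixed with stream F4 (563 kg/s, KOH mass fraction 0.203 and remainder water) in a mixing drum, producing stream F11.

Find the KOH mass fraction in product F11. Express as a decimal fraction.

Vapour removed = 0.756×0.500×1900 = 718.2 kg/s; concentrate = 1181.8 kg/s.
KOH reaching the mixer = 950 (from concentrate) + 563×0.203 = 1064.3 kg/s.
Product flow = 1181.8 + 563 = 1744.8 kg/s; KOH fraction = 0.610.

0.610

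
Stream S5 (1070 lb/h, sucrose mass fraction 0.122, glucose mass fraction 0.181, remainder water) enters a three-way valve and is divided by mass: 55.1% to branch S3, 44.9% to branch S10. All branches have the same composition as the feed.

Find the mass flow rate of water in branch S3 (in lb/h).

Branch S3 total = 0.551×1070 = 589.57 lb/h.
water in S3 = 0.697×589.57 = 410.93 lb/h.

410.9 lb/h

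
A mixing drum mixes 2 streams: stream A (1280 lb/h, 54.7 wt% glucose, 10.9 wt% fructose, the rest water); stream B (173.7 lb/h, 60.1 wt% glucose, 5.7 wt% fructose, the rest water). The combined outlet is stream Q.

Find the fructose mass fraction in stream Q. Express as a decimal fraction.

0.103

Total flow out = 1280 + 173.7 = 1453.7 lb/h.
fructose in = 1280×0.109 + 173.7×0.057 = 149.42 lb/h.
fructose mass fraction in Q = 149.42/1453.7 = 0.103.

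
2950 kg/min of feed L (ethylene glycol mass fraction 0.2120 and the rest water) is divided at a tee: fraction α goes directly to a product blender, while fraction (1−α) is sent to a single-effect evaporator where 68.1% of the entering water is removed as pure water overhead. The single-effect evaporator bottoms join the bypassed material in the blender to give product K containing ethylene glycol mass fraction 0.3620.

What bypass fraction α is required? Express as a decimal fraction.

0.228

All 2950×0.212 = 625.4 kg/min of ethylene glycol reaches K, so K = 625.4/0.362 = 1727.6 kg/min and vapour = 1222.4 kg/min.
The evaporator receives (1−α)·2950 of feed at 0.788 water and removes 0.681 of that water:
0.681×0.788×(1−α)×2950 = 1222.4
(1−α) = 1222.4/1583.1 = 0.7722;  α = 0.2278.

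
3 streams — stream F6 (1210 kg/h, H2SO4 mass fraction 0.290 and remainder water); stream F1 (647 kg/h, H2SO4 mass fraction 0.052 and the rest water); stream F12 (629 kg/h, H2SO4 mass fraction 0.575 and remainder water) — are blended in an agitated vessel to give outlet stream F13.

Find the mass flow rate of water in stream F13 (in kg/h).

water out = water in = 1210×0.710 + 647×0.948 + 629×0.425 = 1739.8 kg/h.

1740 kg/h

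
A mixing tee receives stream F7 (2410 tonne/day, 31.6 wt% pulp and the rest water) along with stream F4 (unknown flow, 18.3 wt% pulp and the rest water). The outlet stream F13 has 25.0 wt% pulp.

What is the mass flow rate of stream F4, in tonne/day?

2374 tonne/day

Let F4 be the unknown flow. Total out = 2410 + F4.
pulp balance: 761.56 + 0.183·F4 = 0.250·(2410 + F4)
(0.183 − 0.250)·F4 = 0.250×2410 − 761.56 = -159.06
F4 = -159.06 / -0.067 = 2374 tonne/day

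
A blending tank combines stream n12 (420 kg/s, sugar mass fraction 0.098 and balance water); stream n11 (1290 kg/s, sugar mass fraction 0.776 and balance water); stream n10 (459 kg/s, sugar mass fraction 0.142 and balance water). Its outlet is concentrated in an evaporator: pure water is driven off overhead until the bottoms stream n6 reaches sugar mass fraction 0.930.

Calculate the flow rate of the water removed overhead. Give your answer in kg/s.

978.3 kg/s

sugar entering = 420×0.098 + 1290×0.776 + 459×0.142 = 1107.4 kg/s.
All sugar reports to n6, so n6 = 1107.4/0.930 = 1190.7 kg/s.
Total feed = 2169 kg/s; overhead = 2169 − 1190.7 = 978.27 kg/s.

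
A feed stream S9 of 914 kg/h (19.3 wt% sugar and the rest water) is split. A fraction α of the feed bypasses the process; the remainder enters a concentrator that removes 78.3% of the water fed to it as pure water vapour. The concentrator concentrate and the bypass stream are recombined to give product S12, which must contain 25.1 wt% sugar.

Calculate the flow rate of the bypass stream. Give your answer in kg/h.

579.8 kg/h

All 914×0.193 = 176.4 kg/h of sugar reaches S12, so S12 = 176.4/0.251 = 702.8 kg/h and vapour = 211.2 kg/h.
The evaporator receives (1−α)·914 of feed at 0.807 water and removes 0.783 of that water:
0.783×0.807×(1−α)×914 = 211.2
(1−α) = 211.2/577.54 = 0.3657;  α = 0.6343.
Bypass flow = 0.6343×914 = 579.75 kg/h.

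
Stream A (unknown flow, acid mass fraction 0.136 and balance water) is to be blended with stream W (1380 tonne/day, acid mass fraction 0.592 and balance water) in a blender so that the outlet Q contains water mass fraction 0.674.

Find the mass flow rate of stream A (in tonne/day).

Let A be the unknown flow. Total out = 1380 + A.
water balance: 563.04 + 0.864·A = 0.674·(1380 + A)
(0.864 − 0.674)·A = 0.674×1380 − 563.04 = 367.08
A = 367.08 / 0.190 = 1932 tonne/day

1932 tonne/day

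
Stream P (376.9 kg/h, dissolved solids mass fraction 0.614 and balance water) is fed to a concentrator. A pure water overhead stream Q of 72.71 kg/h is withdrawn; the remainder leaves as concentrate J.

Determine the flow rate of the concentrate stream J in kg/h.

304.2 kg/h

Concentrate = 376.9 − 72.71 = 304.19 kg/h.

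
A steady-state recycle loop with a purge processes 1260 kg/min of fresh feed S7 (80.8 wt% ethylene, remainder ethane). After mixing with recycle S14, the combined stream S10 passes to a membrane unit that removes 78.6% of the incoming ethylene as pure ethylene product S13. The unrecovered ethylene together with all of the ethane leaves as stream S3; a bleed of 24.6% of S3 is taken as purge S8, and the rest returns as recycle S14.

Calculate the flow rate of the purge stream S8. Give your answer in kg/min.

ethane enters only via S7 and leaves only via the purge: 1260×0.192 = 0.246×(ethane in S3), and the membrane unit passes all ethane, so ethane in S10 = ethane in S3 = 983.41 kg/min.
ethylene in S10: m_A = 1260×0.808 + (1−0.246)·(1−0.786)·m_A, so m_A = 1018.1/0.8386 = 1214 kg/min.
S3 = (1−0.786)×1214 + 983.41 = 1243.2 kg/min.
Purge S8 = 0.246×1243.2 = 305.83 kg/min.

305.8 kg/min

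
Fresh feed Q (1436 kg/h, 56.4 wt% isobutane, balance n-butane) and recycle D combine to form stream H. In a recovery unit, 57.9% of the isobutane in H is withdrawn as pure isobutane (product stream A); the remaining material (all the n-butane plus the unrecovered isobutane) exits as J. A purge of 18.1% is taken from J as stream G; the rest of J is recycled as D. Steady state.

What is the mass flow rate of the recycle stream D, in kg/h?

3259 kg/h

n-butane enters only via Q and leaves only via the purge: 1436×0.436 = 0.181×(n-butane in J), and the recovery unit passes all n-butane, so n-butane in H = n-butane in J = 3459.1 kg/h.
isobutane in H: m_A = 1436×0.564 + (1−0.181)·(1−0.579)·m_A, so m_A = 809.9/0.6552 = 1236.1 kg/h.
J = (1−0.579)×1236.1 + 3459.1 = 3979.5 kg/h.
Recycle D = (1−0.181)×3979.5 = 3259.2 kg/h.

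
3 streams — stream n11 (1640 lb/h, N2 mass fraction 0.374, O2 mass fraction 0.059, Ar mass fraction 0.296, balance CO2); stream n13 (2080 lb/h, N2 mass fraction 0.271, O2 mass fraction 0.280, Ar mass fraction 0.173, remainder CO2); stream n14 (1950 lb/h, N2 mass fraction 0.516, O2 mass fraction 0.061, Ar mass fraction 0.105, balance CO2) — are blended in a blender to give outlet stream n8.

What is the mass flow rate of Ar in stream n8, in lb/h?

1050 lb/h

Ar out = Ar in = 1640×0.296 + 2080×0.173 + 1950×0.105 = 1050 lb/h.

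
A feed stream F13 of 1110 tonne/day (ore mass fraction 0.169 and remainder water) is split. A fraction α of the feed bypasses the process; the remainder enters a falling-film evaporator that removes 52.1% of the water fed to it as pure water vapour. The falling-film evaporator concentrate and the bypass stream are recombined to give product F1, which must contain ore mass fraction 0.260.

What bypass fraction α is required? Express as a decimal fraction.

All 1110×0.169 = 187.59 tonne/day of ore reaches F1, so F1 = 187.59/0.260 = 721.5 tonne/day and vapour = 388.5 tonne/day.
The evaporator receives (1−α)·1110 of feed at 0.831 water and removes 0.521 of that water:
0.521×0.831×(1−α)×1110 = 388.5
(1−α) = 388.5/480.58 = 0.8084;  α = 0.1916.

0.192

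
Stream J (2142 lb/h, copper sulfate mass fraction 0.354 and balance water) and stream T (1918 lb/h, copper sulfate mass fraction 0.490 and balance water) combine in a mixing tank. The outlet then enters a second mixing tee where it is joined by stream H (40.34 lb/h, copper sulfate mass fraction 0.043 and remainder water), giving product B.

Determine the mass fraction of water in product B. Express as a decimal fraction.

0.585

Overall, product flow = 4100.3 lb/h.
water in = 2142×0.646 + 1918×0.510 + 40.34×0.957 = 2400.5 lb/h.
water fraction in B = 0.585.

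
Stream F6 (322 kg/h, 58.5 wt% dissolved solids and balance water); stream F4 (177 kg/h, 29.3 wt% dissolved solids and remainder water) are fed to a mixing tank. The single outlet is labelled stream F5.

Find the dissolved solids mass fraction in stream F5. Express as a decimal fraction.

0.481

Total flow out = 322 + 177 = 499 kg/h.
dissolved solids in = 322×0.585 + 177×0.293 = 240.23 kg/h.
dissolved solids mass fraction in F5 = 240.23/499 = 0.481.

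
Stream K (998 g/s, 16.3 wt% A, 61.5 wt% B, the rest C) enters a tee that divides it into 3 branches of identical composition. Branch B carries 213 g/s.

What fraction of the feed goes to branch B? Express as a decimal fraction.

Fraction to B = 213/998 = 0.2134.

0.213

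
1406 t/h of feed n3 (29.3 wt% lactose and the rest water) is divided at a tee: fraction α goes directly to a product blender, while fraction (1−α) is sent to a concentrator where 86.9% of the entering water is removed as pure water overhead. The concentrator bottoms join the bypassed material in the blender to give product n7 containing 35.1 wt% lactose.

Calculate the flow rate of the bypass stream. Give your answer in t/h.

All 1406×0.293 = 411.96 t/h of lactose reaches n7, so n7 = 411.96/0.351 = 1173.7 t/h and vapour = 232.33 t/h.
The evaporator receives (1−α)·1406 of feed at 0.707 water and removes 0.869 of that water:
0.869×0.707×(1−α)×1406 = 232.33
(1−α) = 232.33/863.82 = 0.2690;  α = 0.7310.
Bypass flow = 0.7310×1406 = 1027.8 t/h.

1028 t/h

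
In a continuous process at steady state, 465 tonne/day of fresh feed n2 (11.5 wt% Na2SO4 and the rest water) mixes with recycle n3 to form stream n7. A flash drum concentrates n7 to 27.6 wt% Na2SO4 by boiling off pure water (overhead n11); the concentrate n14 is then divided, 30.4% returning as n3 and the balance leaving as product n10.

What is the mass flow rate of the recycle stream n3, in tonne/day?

84.63 tonne/day

Overall Na2SO4 balance (none leaves overhead): Na2SO4 in fresh feed = Na2SO4 in product, i.e. 465×0.115 = (1−0.304)·n14·0.276.
n14 = 53.475/(0.276×0.696) = 278.38 tonne/day.
Recycle n3 = 0.304×278.38 = 84.626 tonne/day.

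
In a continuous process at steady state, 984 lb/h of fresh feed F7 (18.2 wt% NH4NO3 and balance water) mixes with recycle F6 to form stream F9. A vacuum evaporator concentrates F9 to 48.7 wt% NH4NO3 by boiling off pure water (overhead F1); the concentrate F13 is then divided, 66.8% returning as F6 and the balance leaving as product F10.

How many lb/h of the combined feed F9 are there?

1724 lb/h

Overall NH4NO3 balance (none leaves overhead): NH4NO3 in fresh feed = NH4NO3 in product, i.e. 984×0.182 = (1−0.668)·F13·0.487.
F13 = 179.09/(0.487×0.332) = 1107.6 lb/h.
Recycle F6 = 0.668×1107.6 = 739.9 lb/h.
Combined feed F9 = 984 + 739.9 = 1723.9 lb/h.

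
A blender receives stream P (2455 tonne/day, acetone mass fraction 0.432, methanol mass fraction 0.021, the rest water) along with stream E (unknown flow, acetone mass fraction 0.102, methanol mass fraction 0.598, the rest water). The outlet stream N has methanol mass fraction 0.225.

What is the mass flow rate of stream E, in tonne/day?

1343 tonne/day

Let E be the unknown flow. Total out = 2455 + E.
methanol balance: 51.555 + 0.598·E = 0.225·(2455 + E)
(0.598 − 0.225)·E = 0.225×2455 − 51.555 = 500.82
E = 500.82 / 0.373 = 1342.7 tonne/day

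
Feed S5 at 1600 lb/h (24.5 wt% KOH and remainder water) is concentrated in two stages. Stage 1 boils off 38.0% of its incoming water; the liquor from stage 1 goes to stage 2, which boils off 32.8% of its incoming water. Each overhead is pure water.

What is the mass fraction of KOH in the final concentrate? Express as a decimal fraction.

0.4378

water in feed = 1600×0.755 = 1208 lb/h.
After stage 1: water left = (1−0.380)×1208 = 748.96; stream total = 1141 lb/h.
After stage 2: water left = (1−0.328)×748.96 = 503.3; final concentrate = 895.3 lb/h.
KOH fraction = 392/895.3 = 0.4378.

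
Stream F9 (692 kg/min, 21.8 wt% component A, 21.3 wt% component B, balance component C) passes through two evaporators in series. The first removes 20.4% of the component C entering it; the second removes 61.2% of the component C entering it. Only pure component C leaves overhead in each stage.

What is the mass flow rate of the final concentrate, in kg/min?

419.9 kg/min

component C in feed = 692×0.569 = 393.75 kg/min.
After stage 1: component C left = (1−0.204)×393.75 = 313.42; stream total = 611.68 kg/min.
After stage 2: component C left = (1−0.612)×313.42 = 121.61; final concentrate = 419.86 kg/min.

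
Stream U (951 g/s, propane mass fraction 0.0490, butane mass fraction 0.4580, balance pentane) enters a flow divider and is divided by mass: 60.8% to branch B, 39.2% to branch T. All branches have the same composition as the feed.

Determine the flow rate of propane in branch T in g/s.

Branch T total = 0.392×951 = 372.79 g/s.
propane in T = 0.049×372.79 = 18.267 g/s.

18.27 g/s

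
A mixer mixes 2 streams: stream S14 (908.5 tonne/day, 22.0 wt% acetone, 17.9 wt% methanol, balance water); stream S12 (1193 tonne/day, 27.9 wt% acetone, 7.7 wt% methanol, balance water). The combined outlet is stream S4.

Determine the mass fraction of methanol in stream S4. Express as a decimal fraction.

Total flow out = 908.5 + 1193 = 2101.5 tonne/day.
methanol in = 908.5×0.179 + 1193×0.077 = 254.48 tonne/day.
methanol mass fraction in S4 = 254.48/2101.5 = 0.121.

0.121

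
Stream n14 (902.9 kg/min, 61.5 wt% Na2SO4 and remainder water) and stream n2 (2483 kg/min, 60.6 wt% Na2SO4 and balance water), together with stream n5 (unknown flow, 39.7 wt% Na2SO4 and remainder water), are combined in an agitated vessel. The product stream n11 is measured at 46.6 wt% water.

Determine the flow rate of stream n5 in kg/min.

1839 kg/min

Let n5 be the unknown flow. Total out = 3385.9 + n5.
water balance: 1325.9 + 0.603·n5 = 0.466·(3385.9 + n5)
(0.603 − 0.466)·n5 = 0.466×3385.9 − 1325.9 = 251.91
n5 = 251.91 / 0.137 = 1838.8 kg/min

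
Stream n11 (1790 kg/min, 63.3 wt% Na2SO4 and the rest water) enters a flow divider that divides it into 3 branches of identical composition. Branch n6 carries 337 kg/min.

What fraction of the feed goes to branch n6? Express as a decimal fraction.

Fraction to n6 = 337/1790 = 0.1883.

0.188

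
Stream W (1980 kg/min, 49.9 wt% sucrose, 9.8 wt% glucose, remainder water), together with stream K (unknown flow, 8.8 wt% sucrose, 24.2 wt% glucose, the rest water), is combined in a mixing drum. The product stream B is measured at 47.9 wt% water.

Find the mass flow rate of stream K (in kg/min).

Let K be the unknown flow. Total out = 1980 + K.
water balance: 797.94 + 0.670·K = 0.479·(1980 + K)
(0.670 − 0.479)·K = 0.479×1980 − 797.94 = 150.48
K = 150.48 / 0.191 = 787.85 kg/min

787.9 kg/min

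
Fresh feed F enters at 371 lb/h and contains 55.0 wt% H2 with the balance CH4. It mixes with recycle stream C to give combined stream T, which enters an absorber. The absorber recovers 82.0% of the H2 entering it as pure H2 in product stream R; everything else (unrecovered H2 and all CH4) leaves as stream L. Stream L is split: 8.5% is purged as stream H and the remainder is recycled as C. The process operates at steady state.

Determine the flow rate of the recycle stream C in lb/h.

1837 lb/h

CH4 enters only via F and leaves only via the purge: 371×0.450 = 0.085×(CH4 in L), and the absorber passes all CH4, so CH4 in T = CH4 in L = 1964.1 lb/h.
H2 in T: m_A = 371×0.550 + (1−0.085)·(1−0.820)·m_A, so m_A = 204.05/0.8353 = 244.28 lb/h.
L = (1−0.820)×244.28 + 1964.1 = 2008.1 lb/h.
Recycle C = (1−0.085)×2008.1 = 1837.4 lb/h.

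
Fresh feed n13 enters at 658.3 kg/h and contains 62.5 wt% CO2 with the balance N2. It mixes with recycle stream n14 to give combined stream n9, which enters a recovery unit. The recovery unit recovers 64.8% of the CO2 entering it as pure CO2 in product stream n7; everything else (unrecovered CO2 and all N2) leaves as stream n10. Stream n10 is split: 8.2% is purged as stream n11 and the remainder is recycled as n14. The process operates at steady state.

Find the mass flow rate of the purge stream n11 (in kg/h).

N2 enters only via n13 and leaves only via the purge: 658.3×0.375 = 0.082×(N2 in n10), and the recovery unit passes all N2, so N2 in n9 = N2 in n10 = 3010.5 kg/h.
CO2 in n9: m_A = 658.3×0.625 + (1−0.082)·(1−0.648)·m_A, so m_A = 411.44/0.6769 = 607.86 kg/h.
n10 = (1−0.648)×607.86 + 3010.5 = 3224.5 kg/h.
Purge n11 = 0.082×3224.5 = 264.41 kg/h.

264.4 kg/h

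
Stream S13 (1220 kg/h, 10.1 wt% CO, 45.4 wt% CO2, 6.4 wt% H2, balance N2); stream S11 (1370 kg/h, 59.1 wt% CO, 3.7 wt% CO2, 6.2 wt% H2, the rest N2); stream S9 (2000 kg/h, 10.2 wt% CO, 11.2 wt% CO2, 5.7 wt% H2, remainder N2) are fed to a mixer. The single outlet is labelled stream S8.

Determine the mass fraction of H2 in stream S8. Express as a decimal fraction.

0.060

Total flow out = 1220 + 1370 + 2000 = 4590 kg/h.
H2 in = 1220×0.064 + 1370×0.062 + 2000×0.057 = 277.02 kg/h.
H2 mass fraction in S8 = 277.02/4590 = 0.060.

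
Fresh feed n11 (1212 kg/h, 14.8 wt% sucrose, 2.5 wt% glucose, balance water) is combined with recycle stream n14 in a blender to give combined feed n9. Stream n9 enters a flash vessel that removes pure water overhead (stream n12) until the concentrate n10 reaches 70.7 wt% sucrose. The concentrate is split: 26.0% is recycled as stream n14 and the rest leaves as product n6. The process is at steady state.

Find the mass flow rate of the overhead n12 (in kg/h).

958.3 kg/h

Overall sucrose balance (none leaves overhead): sucrose in fresh feed = sucrose in product, i.e. 1212×0.148 = (1−0.260)·n10·0.707.
n10 = 179.38/(0.707×0.740) = 342.86 kg/h.
Recycle n14 = 0.260×342.86 = 89.143 kg/h.
Combined feed n9 = 1212 + 89.143 = 1301.1 kg/h.
Overhead n12 = n9 − n10 = 1301.1 − 342.86 = 958.29 kg/h.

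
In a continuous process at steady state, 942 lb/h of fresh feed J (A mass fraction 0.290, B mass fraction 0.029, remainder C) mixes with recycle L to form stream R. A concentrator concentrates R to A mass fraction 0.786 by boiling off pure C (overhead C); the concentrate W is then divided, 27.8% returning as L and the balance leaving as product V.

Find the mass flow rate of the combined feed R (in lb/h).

1076 lb/h

Overall A balance (none leaves overhead): A in fresh feed = A in product, i.e. 942×0.290 = (1−0.278)·W·0.786.
W = 273.18/(0.786×0.722) = 481.38 lb/h.
Recycle L = 0.278×481.38 = 133.82 lb/h.
Combined feed R = 942 + 133.82 = 1075.8 lb/h.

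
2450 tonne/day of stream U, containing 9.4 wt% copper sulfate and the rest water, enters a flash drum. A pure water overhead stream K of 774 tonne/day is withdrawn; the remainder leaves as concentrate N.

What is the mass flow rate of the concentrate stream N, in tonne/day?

Concentrate = 2450 − 774 = 1676 tonne/day.

1676 tonne/day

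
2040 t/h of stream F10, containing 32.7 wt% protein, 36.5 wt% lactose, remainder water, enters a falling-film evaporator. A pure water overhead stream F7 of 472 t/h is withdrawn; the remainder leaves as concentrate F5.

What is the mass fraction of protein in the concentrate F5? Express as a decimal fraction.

protein is not removed: 2040×0.327 = 667.08 t/h of protein enters F5.
Concentrate = 2040 − 472 = 1568 t/h.
Mass fraction = 667.08/1568 = 0.4254.

0.4254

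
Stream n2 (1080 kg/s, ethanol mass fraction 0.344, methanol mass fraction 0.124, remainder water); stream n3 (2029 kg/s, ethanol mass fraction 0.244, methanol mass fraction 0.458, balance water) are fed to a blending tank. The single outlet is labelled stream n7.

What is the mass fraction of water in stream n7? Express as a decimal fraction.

0.379

Total flow out = 1080 + 2029 = 3109 kg/s.
water in = 1080×0.532 + 2029×0.298 = 1179.2 kg/s.
water mass fraction in n7 = 1179.2/3109 = 0.379.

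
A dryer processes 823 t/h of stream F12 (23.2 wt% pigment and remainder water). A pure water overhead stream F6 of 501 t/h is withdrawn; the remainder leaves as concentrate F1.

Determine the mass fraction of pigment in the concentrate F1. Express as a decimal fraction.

pigment is not removed: 823×0.232 = 190.94 t/h of pigment enters F1.
Concentrate = 823 − 501 = 322 t/h.
Mass fraction = 190.94/322 = 0.593.

0.593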